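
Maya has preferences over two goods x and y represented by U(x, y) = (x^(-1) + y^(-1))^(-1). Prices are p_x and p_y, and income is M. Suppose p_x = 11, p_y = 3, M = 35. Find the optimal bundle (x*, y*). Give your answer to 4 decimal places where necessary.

Numerically y/x = 1.914854, so x* = 35/(11 + 3·1.914854) = 2.0902 and y* = 1.914854·2.0902 = 4.0025.

x* = 2.0902, y* = 4.0025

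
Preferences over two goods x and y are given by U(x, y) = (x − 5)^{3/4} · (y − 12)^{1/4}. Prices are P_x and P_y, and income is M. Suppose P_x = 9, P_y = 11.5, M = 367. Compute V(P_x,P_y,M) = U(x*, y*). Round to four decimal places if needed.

Let x' = x−5, y' = y−12. MRS = 3·y'/x' = P_x/P_y.
Substituting into the budget: x* = 5 + 0.75·(M − 5·P_x − 12·P_y)/P_x, and y* = 12 + 0.25·(…)/P_y.
Discretionary income = 367 − 5·9 − 12·11.5 = 184; x* = 5 + 0.75·184/9 = 20.3333; y* = 12 + 0.25·184/11.5 = 16.
Utility at the optimum: U(20.3333, 16) = 10.9583.

V = 10.9583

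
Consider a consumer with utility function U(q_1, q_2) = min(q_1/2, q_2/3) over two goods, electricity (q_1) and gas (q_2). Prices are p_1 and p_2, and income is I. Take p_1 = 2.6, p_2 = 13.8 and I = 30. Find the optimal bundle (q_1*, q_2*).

With perfect complements, no substitution: consume in ratio q_1:q_2 = 2:3.
Budget: p_1·q_1 + p_2·(3/2)·q_1 = I, so (2·p_1 + 3·p_2)·q_1 = 2·I.
Demand: q_1*(p_1,p_2,I) = 2·I/(2·p_1 + 3·p_2), q_2* = 3·I/(2·p_1 + 3·p_2).
Here 2·2.6 + 3·13.8 = 46.6, giving q_1* = 1.2876 and q_2* = 1.9313.

q_1* = 1.2876, q_2* = 1.9313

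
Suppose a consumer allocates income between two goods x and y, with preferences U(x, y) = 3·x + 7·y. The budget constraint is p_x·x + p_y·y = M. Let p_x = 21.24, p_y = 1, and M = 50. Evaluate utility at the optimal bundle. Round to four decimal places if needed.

Perfect substitutes: compare marginal utility per dollar. 3/p_x vs 7/p_y → 0.1412 vs 7.
y gives more utility per dollar, so spend all income on y: y* = M/p_y, x* = 0.
Numerically: x* = 0, y* = 50.
Utility at the optimum: U(0, 50) = 350.

V = 350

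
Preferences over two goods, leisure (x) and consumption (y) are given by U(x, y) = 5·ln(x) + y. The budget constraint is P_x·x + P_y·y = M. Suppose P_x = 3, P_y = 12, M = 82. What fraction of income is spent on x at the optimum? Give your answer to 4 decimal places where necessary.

So x*(P_x,P_y) = 5·P_y/P_x, independent of income; and y* = (M − 5·P_y)/P_y.
At the given prices: x* = 5·12/3 = 20, and y* = 1.8333.
Expenditure on x: 3·20 = 60; share = 0.7317.

share on x = 0.7317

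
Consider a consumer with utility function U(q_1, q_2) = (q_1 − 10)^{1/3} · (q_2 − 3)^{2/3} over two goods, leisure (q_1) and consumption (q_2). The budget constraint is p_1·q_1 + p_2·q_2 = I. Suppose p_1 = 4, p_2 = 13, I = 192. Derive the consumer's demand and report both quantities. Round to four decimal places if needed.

q_1* = 19.4167, q_2* = 8.7949

This is Cobb-Douglas in (q_1−10, q_2−3): tangency gives 1/3·p_2·(q_2−3) = 2/3·p_1·(q_1−10).
After buying the subsistence bundle (10, 3), a share 1/3 of the remaining income goes to q_1: q_1* = 10 + 1/3·(I − 10p_1 − 3p_2)/p_1.
Discretionary income = 192 − 10·4 − 3·13 = 113; q_1* = 10 + 1/3·113/4 = 19.4167; q_2* = 3 + 2/3·113/13 = 8.7949.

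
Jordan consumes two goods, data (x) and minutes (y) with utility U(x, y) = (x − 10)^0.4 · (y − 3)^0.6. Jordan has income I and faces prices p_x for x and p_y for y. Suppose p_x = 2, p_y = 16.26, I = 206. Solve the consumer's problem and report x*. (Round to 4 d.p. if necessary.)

MRS = (2/3)·(y−3)/(x−10). Tangency with p_x/p_y gives y−3 = (3/2)·(p_x/p_y)·(x−10).
After buying the subsistence bundle (10, 3), a share 0.4 of the remaining income goes to x: x* = 10 + 0.4·(I − 10p_x − 3p_y)/p_x.
Discretionary income = 206 − 10·2 − 3·16.26 = 137.22; x* = 10 + 0.4·137.22/2 = 37.444.

x* = 37.444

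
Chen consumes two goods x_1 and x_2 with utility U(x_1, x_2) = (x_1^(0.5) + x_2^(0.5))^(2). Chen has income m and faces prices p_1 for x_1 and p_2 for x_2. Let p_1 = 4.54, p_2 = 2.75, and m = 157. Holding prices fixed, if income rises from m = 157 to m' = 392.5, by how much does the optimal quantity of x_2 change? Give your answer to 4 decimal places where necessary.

With the ratio pinned down, the budget gives x_1* = m/(p_1 + p_2·(x_2/x_1)) and x_2* = (x_2/x_1)·x_1*.
Numerically x_2/x_1 = 2.725501, so x_1* = 157/(4.54 + 2.75·2.725501) = 13.0451 and x_2* = 2.725501·13.0451 = 35.5546.
At m' = 392.5: x_2* = 88.8864. Change: 88.8864 − 35.5546 = 53.3318.

Δx_2* = 53.3318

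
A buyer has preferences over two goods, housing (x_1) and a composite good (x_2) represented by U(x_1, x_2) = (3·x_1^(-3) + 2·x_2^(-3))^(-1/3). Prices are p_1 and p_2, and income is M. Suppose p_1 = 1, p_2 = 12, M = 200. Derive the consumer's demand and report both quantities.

With the ratio pinned down, the budget gives x_1* = M/(p_1 + p_2·(x_2/x_1)) and x_2* = (x_2/x_1)·x_1*.
Numerically x_2/x_1 = 0.485492, so x_1* = 200/(1 + 12·0.485492) = 29.3002 and x_2* = 0.485492·29.3002 = 14.225.

x_1* = 29.3002, x_2* = 14.225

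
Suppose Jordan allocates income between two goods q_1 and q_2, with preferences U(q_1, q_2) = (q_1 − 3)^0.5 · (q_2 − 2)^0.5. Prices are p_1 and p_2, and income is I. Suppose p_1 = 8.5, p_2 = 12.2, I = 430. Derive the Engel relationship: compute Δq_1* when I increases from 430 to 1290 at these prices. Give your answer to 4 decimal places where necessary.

This is Cobb-Douglas in (q_1−3, q_2−2): tangency gives 0.5·p_2·(q_2−2) = 0.5·p_1·(q_1−3).
Substituting into the budget: q_1* = 3 + 0.5·(I − 3·p_1 − 2·p_2)/p_1, and q_2* = 2 + 0.5·(…)/p_2.
Discretionary income = 430 − 3·8.5 − 2·12.2 = 380.1; q_1* = 3 + 0.5·380.1/8.5 = 25.3588.
At I' = 1290: q_1* = 75.9471. Change: 75.9471 − 25.3588 = 50.5882.

Δq_1* = 50.5882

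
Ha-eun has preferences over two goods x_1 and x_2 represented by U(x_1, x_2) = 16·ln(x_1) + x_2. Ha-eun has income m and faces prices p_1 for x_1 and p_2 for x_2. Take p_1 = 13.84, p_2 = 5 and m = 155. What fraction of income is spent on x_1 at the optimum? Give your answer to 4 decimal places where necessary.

MU_x_1 = 16/x_1, MU_x_2 = 1. Tangency: 16/x_1 = p_1/p_2.
So x_1*(p_1,p_2) = 16·p_2/p_1, independent of income; and x_2* = (m − 16·p_2)/p_2.
At the given prices: x_1* = 16·5/13.84 = 5.7803, and x_2* = 15.
Expenditure on x_1: 13.84·5.7803 = 80; share = 0.5161.

share on x_1 = 0.5161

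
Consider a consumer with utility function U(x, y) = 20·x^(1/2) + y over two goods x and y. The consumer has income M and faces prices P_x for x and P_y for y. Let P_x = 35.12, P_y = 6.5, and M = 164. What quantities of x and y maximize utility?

Set MRS = P_x/P_y: 10·x^(−1/2) = P_x/P_y.
Thus x* = (10·P_y/P_x)² — independent of M — with the rest of income spent on y.
Plugging in: x* = (10·6.5/35.12)² = 3.4255, y* = 6.7228.

x* = 3.4255, y* = 6.7228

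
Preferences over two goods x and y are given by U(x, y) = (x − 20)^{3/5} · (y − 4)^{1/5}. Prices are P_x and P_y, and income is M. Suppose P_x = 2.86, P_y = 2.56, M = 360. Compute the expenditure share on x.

This is Cobb-Douglas in (x−20, y−4): tangency gives 0.6·P_y·(y−4) = 0.2·P_x·(x−20).
Substituting into the budget: x* = 20 + 0.75·(M − 20·P_x − 4·P_y)/P_x, and y* = 4 + 0.25·(…)/P_y.
Discretionary income = 360 − 20·2.86 − 4·2.56 = 292.56; x* = 20 + 0.75·292.56/2.86 = 96.7203; y* = 4 + 0.25·292.56/2.56 = 32.5703.
Expenditure on x: 2.86·96.7203 = 276.62; share = 0.7684.

share on x = 0.7684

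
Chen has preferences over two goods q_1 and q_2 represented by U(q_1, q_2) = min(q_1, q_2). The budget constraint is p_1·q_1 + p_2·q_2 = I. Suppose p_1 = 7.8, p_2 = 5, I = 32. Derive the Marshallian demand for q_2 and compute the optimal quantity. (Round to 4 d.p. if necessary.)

With perfect complements, no substitution: consume in ratio q_1:q_2 = 1:1.
Budget: p_1·q_1 + p_2·q_1 = I, so (p_1 + p_2)·q_1 = I.
Demand: q_1*(p_1,p_2,I) = I/(p_1 + p_2), q_2* = I/(p_1 + p_2).
Here 7.8 + 5 = 12.8, giving q_2* = 2.5.

q_2* = 2.5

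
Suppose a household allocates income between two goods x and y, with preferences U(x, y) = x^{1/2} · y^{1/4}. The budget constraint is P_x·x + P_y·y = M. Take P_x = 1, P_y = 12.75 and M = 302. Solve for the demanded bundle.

x* = 201.3333, y* = 7.8954

MU_x/MU_y = (0.5·y)/(0.25·x); tangency sets this equal to P_x/P_y.
Rearranging, P_y·y = (1/2)·P_x·x. Substituting into the budget gives P_x·x·(1 + (1/2)) = M.
Demand: x*(P_x,P_y,M) = 2/3·M/P_x and y* = 1/3·M/P_y.
At P_x=1, P_y=12.75, M=302: x* = 2/3·302/1 = 201.3333, y* = 7.8954.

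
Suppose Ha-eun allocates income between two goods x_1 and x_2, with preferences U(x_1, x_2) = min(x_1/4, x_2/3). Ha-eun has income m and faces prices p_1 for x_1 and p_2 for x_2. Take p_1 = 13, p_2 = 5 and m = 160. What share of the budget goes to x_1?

share on x_1 = 0.7761

Demand: x_1*(p_1,p_2,m) = 4·m/(4·p_1 + 3·p_2), x_2* = 3·m/(4·p_1 + 3·p_2).
Here 4·13 + 3·5 = 67, giving x_1* = 9.5522 and x_2* = 7.1642.
Expenditure on x_1: 13·9.5522 = 124.1791; share = 0.7761.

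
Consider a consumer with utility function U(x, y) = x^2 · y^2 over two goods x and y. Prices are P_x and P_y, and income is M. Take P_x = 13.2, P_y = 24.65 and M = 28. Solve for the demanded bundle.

MU_x/MU_y = (2·y)/(2·x); tangency sets this equal to P_x/P_y.
Rearranging, P_y·y = P_x·x. Substituting into the budget gives P_x·x·(1 + 1) = M.
Demand: x*(P_x,P_y,M) = 0.5·M/P_x and y* = 0.5·M/P_y.
At P_x=13.2, P_y=24.65, M=28: x* = 0.5·28/13.2 = 1.0606, y* = 0.568.

x* = 1.0606, y* = 0.568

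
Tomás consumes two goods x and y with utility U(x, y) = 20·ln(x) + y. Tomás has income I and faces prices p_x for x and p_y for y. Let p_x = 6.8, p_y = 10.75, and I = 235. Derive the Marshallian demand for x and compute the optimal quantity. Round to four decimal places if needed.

So x*(p_x,p_y) = 20·p_y/p_x, independent of income; and y* = (I − 20·p_y)/p_y.
At the given prices: x* = 20·10.75/6.8 = 31.6176.

x* = 31.6176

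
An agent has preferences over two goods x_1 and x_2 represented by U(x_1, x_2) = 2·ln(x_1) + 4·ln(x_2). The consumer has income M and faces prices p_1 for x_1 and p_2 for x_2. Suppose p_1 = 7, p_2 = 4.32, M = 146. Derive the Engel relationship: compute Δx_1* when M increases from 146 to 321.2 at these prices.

Δx_1* = 8.3429

The MRS is (1/2)·x_2/x_1. Set MRS = p_1/p_2.
Rearranging, p_2·x_2 = 2·p_1·x_1. Substituting into the budget gives p_1·x_1·(1 + 2) = M.
Demand: x_1*(p_1,p_2,M) = 1/3·M/p_1 and x_2* = 2/3·M/p_2.
At p_1=7, p_2=4.32, M=146: x_1* = 1/3·146/7 = 6.9524.
At M' = 321.2: x_1* = 15.2952. Change: 15.2952 − 6.9524 = 8.3429.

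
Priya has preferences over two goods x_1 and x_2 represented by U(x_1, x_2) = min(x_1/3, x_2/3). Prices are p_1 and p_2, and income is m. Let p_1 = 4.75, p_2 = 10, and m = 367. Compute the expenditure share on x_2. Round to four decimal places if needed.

share on x_2 = 0.678

Leontief preferences: the optimum is at the kink where x_1/3 = x_2/3, i.e. x_2 = x_1.
Budget: p_1·x_1 + p_2·x_1 = m, so (3·p_1 + 3·p_2)·x_1 = 3·m.
Demand: x_1*(p_1,p_2,m) = 3·m/(3·p_1 + 3·p_2), x_2* = 3·m/(3·p_1 + 3·p_2).
Here 3·4.75 + 3·10 = 44.25, giving x_1* = 24.8814 and x_2* = 24.8814.
Expenditure on x_2: 10·24.8814 = 248.8136; share = 0.678.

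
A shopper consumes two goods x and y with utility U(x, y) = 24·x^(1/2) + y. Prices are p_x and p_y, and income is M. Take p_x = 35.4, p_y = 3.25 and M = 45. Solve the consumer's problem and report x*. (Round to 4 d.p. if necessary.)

x* = 1.2137

Utility is quasi-linear in y; the FOC for x is 12/√x = p_x/p_y.
Solve: √x = 12·p_y/p_x, so x*(p_x,p_y) = (12·p_y/p_x)², and y* = (M − p_x·x*)/p_y.
Plugging in: x* = (12·3.25/35.4)² = 1.2137.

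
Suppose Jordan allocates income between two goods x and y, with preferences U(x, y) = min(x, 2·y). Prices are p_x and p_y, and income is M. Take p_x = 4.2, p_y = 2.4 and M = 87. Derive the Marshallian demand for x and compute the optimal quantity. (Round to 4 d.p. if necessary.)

x* = 16.1111

With perfect complements, no substitution: consume in ratio x:y = 2:1.
Budget: p_x·x + p_y·(1/2)·x = M, so (2·p_x + p_y)·x = 2·M.
Demand: x*(p_x,p_y,M) = 2·M/(2·p_x + p_y), y* = M/(2·p_x + p_y).
Here 2·4.2 + 2.4 = 10.8, giving x* = 16.1111.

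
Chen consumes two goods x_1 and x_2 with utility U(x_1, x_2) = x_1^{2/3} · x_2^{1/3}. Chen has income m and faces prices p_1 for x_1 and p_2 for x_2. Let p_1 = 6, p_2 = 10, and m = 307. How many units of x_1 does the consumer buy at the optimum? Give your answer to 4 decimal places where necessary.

Tangency: MRS = 2·x_2/x_1 = p_1/p_2.
So 2/3·p_2·x_2 = 1/3·p_1·x_1; combined with the budget, a share 2/3 of income goes to x_1.
Demand: x_1*(p_1,p_2,m) = 2/3·m/p_1 and x_2* = 1/3·m/p_2.
At p_1=6, p_2=10, m=307: x_1* = 2/3·307/6 = 34.1111.

x_1* = 34.1111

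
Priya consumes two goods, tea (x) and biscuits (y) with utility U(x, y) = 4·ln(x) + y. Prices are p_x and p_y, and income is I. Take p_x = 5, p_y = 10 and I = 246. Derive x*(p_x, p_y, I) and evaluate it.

x* = 8

Set MRS = p_x/p_y: (4/x)/1 = p_x/p_y.
So x*(p_x,p_y) = 4·p_y/p_x, independent of income; and y* = (I − 4·p_y)/p_y.
At the given prices: x* = 4·10/5 = 8.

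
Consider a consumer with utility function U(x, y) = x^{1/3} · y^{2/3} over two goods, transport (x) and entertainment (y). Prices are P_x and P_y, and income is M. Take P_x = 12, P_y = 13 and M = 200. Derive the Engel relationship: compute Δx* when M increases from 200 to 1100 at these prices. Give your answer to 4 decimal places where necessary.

Δx* = 25

Tangency: MRS = (1/2)·y/x = P_x/P_y.
So 1/3·P_y·y = 2/3·P_x·x; combined with the budget, a share 1/3 of income goes to x.
Demand: x*(P_x,P_y,M) = 1/3·M/P_x and y* = 2/3·M/P_y.
At P_x=12, P_y=13, M=200: x* = 1/3·200/12 = 5.5556.
At M' = 1100: x* = 30.5556. Change: 30.5556 − 5.5556 = 25.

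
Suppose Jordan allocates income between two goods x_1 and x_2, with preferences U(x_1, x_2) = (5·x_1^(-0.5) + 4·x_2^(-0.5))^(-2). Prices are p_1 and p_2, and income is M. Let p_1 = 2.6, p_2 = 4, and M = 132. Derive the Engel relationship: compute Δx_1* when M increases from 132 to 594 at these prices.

Substitute x_2 = (x_2/x_1)·x_1 into the budget: x_1* = M/(p_1 + p_2·(x_2/x_1)).
Numerically x_2/x_1 = 0.646649, so x_1* = 132/(2.6 + 4·0.646649) = 25.4502.
At M' = 594: x_1* = 114.5259. Change: 114.5259 − 25.4502 = 89.0757.

Δx_1* = 89.0757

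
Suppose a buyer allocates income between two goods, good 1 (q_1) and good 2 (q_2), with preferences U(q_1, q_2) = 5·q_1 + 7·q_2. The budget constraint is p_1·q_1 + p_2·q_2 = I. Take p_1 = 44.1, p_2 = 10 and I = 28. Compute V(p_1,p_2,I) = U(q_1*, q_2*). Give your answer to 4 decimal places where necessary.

q_2 gives more utility per dollar, so spend all income on q_2: q_2* = I/p_2, q_1* = 0.
Numerically: q_1* = 0, q_2* = 2.8.
Utility at the optimum: U(0, 2.8) = 19.6.

V = 19.6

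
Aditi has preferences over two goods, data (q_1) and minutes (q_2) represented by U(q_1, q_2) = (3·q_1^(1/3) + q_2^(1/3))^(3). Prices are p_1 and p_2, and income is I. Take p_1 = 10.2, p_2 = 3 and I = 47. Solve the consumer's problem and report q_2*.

MRS = MU_q_1/MU_q_2 = 3·(q_2/q_1)^(2/3). Set equal to p_1/p_2.
Solve for the ratio: q_2/q_1 = [(1/3)·p_1/p_2]^(1.5).
Substitute q_2 = (q_2/q_1)·q_1 into the budget: q_1* = I/(p_1 + p_2·(q_2/q_1)).
Numerically q_2/q_1 = 1.206525, so q_1* = 47/(10.2 + 3·1.206525) = 3.401 and q_2* = 1.206525·3.401 = 4.1034.

q_2* = 4.1034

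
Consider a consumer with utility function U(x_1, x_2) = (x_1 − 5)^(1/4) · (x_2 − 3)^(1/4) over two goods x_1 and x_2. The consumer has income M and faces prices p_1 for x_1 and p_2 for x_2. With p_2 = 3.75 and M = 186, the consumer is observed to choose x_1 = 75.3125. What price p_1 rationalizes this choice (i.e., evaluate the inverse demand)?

This is Cobb-Douglas in (x_1−5, x_2−3): tangency gives 0.25·p_2·(x_2−3) = 0.25·p_1·(x_1−5).
After buying the subsistence bundle (5, 3), a share 0.5 of the remaining income goes to x_1: x_1* = 5 + 0.5·(M − 5p_1 − 3p_2)/p_1.
Set x_1* = 75.3125 in the demand function and solve for p_1: p_1 = 1.2.

p_1 = 1.2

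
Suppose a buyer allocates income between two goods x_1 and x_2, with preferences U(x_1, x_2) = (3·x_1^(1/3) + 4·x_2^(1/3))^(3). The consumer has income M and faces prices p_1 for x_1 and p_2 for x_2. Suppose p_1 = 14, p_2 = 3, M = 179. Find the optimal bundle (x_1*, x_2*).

x_1* = 2.9556, x_2* = 45.8738

MRS = MU_x_1/MU_x_2 = (3/4)·(x_2/x_1)^(2/3). Set equal to p_1/p_2.
Hence x_2/x_1 = ((4/3)·p_1/p_2)^(1/(2/3)), i.e. raised to the 1.5 power.
With the ratio pinned down, the budget gives x_1* = M/(p_1 + p_2·(x_2/x_1)) and x_2* = (x_2/x_1)·x_1*.
Numerically x_2/x_1 = 15.520949, so x_1* = 179/(14 + 3·15.520949) = 2.9556 and x_2* = 15.520949·2.9556 = 45.8738.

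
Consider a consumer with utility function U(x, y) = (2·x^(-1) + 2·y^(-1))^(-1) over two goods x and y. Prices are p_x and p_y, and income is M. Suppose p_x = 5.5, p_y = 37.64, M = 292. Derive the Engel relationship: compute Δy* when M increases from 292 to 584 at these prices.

MU_x ∝ 2·x^(-2), MU_y ∝ 2·y^(-2), so MRS = (y/x)^(2) = p_x/p_y.
Hence y/x = (p_x/p_y)^(1/(2)), i.e. raised to the 0.5 power.
With the ratio pinned down, the budget gives x* = M/(p_x + p_y·(y/x)) and y* = (y/x)·x*.
Numerically y/x = 0.382258, so x* = 292/(5.5 + 37.64·0.382258) = 14.6821 and y* = 0.382258·14.6821 = 5.6123.
At M' = 584: y* = 11.2247. Change: 11.2247 − 5.6123 = 5.6123.

Δy* = 5.6123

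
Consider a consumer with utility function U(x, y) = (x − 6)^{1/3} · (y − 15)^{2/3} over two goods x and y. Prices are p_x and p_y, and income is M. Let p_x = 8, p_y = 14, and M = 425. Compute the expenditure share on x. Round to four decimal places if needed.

Discretionary income = 425 − 6·8 − 15·14 = 167; x* = 6 + 1/3·167/8 = 12.9583; y* = 15 + 2/3·167/14 = 22.9524.
Expenditure on x: 8·12.9583 = 103.6667; share = 0.2439.

share on x = 0.2439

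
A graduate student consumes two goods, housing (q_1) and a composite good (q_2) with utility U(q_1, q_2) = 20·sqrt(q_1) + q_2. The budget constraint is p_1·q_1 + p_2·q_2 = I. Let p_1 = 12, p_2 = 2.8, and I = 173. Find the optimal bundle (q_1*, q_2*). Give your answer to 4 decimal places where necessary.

MU_q_1 = 10/√q_1, MU_q_2 = 1. Tangency: 10/√q_1 = p_1/p_2.
Solve: √q_1 = 10·p_2/p_1, so q_1*(p_1,p_2) = (10·p_2/p_1)², and q_2* = (I − p_1·q_1*)/p_2.
Plugging in: q_1* = (10·2.8/12)² = 5.4444, q_2* = 38.4524.

q_1* = 5.4444, q_2* = 38.4524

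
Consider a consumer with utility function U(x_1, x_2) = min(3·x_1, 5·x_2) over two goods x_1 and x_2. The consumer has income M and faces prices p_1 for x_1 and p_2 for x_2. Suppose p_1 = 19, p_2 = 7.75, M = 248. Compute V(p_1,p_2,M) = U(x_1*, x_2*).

Leontief preferences: the optimum is at the kink where x_1/5 = x_2/3, i.e. x_2 = (3/5)·x_1.
Budget: p_1·x_1 + p_2·(3/5)·x_1 = M, so (5·p_1 + 3·p_2)·x_1 = 5·M.
Demand: x_1*(p_1,p_2,M) = 5·M/(5·p_1 + 3·p_2), x_2* = 3·M/(5·p_1 + 3·p_2).
Here 5·19 + 3·7.75 = 118.25, giving x_1* = 10.4863 and x_2* = 6.2918.
Utility at the optimum: U(10.4863, 6.2918) = 31.4588.

V = 31.4588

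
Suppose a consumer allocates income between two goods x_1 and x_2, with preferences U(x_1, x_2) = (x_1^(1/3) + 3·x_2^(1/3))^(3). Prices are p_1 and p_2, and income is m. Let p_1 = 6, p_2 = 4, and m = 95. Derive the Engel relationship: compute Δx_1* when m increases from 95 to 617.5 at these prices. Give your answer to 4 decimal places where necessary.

MRS = MU_x_1/MU_x_2 = (1/3)·(x_2/x_1)^(2/3). Set equal to p_1/p_2.
Hence x_2/x_1 = (3·p_1/p_2)^(1/(2/3)), i.e. raised to the 1.5 power.
With the ratio pinned down, the budget gives x_1* = m/(p_1 + p_2·(x_2/x_1)) and x_2* = (x_2/x_1)·x_1*.
Numerically x_2/x_1 = 9.545942, so x_1* = 95/(6 + 4·9.545942) = 2.1501.
At m' = 617.5: x_1* = 13.9757. Change: 13.9757 − 2.1501 = 11.8256.

Δx_1* = 11.8256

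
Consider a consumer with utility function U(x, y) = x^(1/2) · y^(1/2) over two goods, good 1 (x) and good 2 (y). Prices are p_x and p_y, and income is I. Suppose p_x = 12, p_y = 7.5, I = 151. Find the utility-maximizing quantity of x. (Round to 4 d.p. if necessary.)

x* = 6.2917

MU_x/MU_y = (0.5·y)/(0.5·x); tangency sets this equal to p_x/p_y.
So 0.5·p_y·y = 0.5·p_x·x; combined with the budget, a share 0.5 of income goes to x.
Demand: x*(p_x,p_y,I) = 0.5·I/p_x and y* = 0.5·I/p_y.
At p_x=12, p_y=7.5, I=151: x* = 0.5·151/12 = 6.2917.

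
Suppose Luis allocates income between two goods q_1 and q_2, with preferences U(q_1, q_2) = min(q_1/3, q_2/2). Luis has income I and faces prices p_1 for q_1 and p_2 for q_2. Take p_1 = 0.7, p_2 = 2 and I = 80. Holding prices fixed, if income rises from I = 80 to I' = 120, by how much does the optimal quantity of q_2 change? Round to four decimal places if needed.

With perfect complements, no substitution: consume in ratio q_1:q_2 = 3:2.
Budget: p_1·q_1 + p_2·(2/3)·q_1 = I, so (3·p_1 + 2·p_2)·q_1 = 3·I.
Demand: q_1*(p_1,p_2,I) = 3·I/(3·p_1 + 2·p_2), q_2* = 2·I/(3·p_1 + 2·p_2).
Here 3·0.7 + 2·2 = 6.1, giving q_2* = 26.2295.
At I' = 120: q_2* = 39.3443. Change: 39.3443 − 26.2295 = 13.1148.

Δq_2* = 13.1148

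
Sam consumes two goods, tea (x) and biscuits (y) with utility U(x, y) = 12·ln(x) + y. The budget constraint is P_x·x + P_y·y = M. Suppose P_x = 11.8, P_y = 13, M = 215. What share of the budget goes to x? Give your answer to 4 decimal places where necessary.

share on x = 0.7256

MU_x = 12/x, MU_y = 1. Tangency: 12/x = P_x/P_y.
So x*(P_x,P_y) = 12·P_y/P_x, independent of income; and y* = (M − 12·P_y)/P_y.
At the given prices: x* = 12·13/11.8 = 13.2203, and y* = 4.5385.
Expenditure on x: 11.8·13.2203 = 156; share = 0.7256.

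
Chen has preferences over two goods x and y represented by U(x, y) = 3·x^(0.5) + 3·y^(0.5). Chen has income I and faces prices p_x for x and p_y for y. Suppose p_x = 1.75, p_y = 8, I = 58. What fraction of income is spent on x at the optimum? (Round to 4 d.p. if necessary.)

MRS = MU_x/MU_y = (y/x)^(0.5). Set equal to p_x/p_y.
Solve for the ratio: y/x = [p_x/p_y]^(2).
With the ratio pinned down, the budget gives x* = I/(p_x + p_y·(y/x)) and y* = (y/x)·x*.
Numerically y/x = 0.047852, so x* = 58/(1.75 + 8·0.047852) = 27.1941 and y* = 0.047852·27.1941 = 1.3013.
Expenditure on x: 1.75·27.1941 = 47.5897; share = 0.8205.

share on x = 0.8205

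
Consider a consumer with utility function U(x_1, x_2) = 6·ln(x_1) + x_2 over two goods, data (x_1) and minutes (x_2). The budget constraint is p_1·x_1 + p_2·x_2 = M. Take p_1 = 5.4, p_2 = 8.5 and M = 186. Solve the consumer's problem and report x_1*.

Set MRS = p_1/p_2: (6/x_1)/1 = p_1/p_2.
So x_1*(p_1,p_2) = 6·p_2/p_1, independent of income; and x_2* = (M − 6·p_2)/p_2.
At the given prices: x_1* = 6·8.5/5.4 = 9.4444.

x_1* = 9.4444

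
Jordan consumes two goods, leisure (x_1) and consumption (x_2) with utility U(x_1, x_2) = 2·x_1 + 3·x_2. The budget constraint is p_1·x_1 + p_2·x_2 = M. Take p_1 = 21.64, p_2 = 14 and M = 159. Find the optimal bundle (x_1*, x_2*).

x_1* = 0, x_2* = 11.3571

Linear utility — the consumer picks whichever good has higher MU/price: 2/21.64 = 0.0924 vs 3/14 = 0.2143.
x_2 gives more utility per dollar, so spend all income on x_2: x_2* = M/p_2, x_1* = 0.
Numerically: x_1* = 0, x_2* = 11.3571.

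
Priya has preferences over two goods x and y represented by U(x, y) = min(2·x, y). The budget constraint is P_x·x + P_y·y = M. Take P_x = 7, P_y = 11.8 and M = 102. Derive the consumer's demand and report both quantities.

Leontief preferences: the optimum is at the kink where x/1 = y/2, i.e. y = 2·x.
Budget: P_x·x + P_y·2·x = M, so (P_x + 2·P_y)·x = M.
Demand: x*(P_x,P_y,M) = M/(P_x + 2·P_y), y* = 2·M/(P_x + 2·P_y).
Here 7 + 2·11.8 = 30.6, giving x* = 3.3333 and y* = 6.6667.

x* = 3.3333, y* = 6.6667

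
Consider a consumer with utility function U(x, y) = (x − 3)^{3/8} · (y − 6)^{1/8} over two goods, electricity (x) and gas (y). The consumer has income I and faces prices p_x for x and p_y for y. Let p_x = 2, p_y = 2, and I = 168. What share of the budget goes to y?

After buying the subsistence bundle (3, 6), a share 0.75 of the remaining income goes to x: x* = 3 + 0.75·(I − 3p_x − 6p_y)/p_x.
Discretionary income = 168 − 3·2 − 6·2 = 150; x* = 3 + 0.75·150/2 = 59.25; y* = 6 + 0.25·150/2 = 24.75.
Expenditure on y: 2·24.75 = 49.5; share = 0.2946.

share on y = 0.2946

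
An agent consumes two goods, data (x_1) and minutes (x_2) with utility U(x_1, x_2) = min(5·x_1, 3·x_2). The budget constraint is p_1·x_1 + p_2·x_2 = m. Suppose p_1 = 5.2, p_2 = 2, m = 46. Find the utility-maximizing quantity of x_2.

x_2* = 8.9844

With perfect complements, no substitution: consume in ratio x_1:x_2 = 3:5.
Budget: p_1·x_1 + p_2·(5/3)·x_1 = m, so (3·p_1 + 5·p_2)·x_1 = 3·m.
Demand: x_1*(p_1,p_2,m) = 3·m/(3·p_1 + 5·p_2), x_2* = 5·m/(3·p_1 + 5·p_2).
Here 3·5.2 + 5·2 = 25.6, giving x_2* = 8.9844.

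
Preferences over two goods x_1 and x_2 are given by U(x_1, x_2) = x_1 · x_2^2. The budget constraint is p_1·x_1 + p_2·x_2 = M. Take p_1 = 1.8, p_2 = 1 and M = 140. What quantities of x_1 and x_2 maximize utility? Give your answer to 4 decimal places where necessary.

x_1* = 25.9259, x_2* = 93.3333

Demand: x_1*(p_1,p_2,M) = 1/3·M/p_1 and x_2* = 2/3·M/p_2.
At p_1=1.8, p_2=1, M=140: x_1* = 1/3·140/1.8 = 25.9259, x_2* = 93.3333.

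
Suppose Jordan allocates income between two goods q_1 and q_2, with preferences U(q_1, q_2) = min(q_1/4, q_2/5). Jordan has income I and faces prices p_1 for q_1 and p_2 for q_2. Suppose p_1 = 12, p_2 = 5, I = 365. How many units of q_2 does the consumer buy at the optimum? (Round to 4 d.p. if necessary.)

q_2* = 25

Leontief preferences: the optimum is at the kink where q_1/4 = q_2/5, i.e. q_2 = (5/4)·q_1.
Budget: p_1·q_1 + p_2·(5/4)·q_1 = I, so (4·p_1 + 5·p_2)·q_1 = 4·I.
Demand: q_1*(p_1,p_2,I) = 4·I/(4·p_1 + 5·p_2), q_2* = 5·I/(4·p_1 + 5·p_2).
Here 4·12 + 5·5 = 73, giving q_2* = 25.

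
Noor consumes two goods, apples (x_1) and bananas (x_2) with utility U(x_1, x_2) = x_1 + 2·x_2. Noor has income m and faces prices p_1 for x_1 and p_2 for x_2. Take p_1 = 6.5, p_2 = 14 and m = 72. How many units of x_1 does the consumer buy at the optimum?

x_1 gives more utility per dollar, so spend all income on x_1: x_1* = m/p_1, x_2* = 0.
Numerically: x_1* = 11.0769, x_2* = 0.

x_1* = 11.0769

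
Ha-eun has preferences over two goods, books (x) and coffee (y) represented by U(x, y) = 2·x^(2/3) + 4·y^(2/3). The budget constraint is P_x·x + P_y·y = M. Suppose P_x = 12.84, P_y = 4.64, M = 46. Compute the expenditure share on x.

share on x = 0.0161

MRS = MU_x/MU_y = (1/2)·(y/x)^(1/3). Set equal to P_x/P_y.
Solve for the ratio: y/x = [2·P_x/P_y]^(3).
With the ratio pinned down, the budget gives x* = M/(P_x + P_y·(y/x)) and y* = (y/x)·x*.
Numerically y/x = 169.523971, so x* = 46/(12.84 + 4.64·169.523971) = 0.0575 and y* = 169.523971·0.0575 = 9.7546.
Expenditure on x: 12.84·0.0575 = 0.7388; share = 0.0161.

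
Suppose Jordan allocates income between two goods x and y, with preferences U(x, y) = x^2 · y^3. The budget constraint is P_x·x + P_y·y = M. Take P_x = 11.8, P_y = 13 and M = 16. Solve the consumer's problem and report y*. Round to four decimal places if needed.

The MRS is (2/3)·y/x. Set MRS = P_x/P_y.
Rearranging, P_y·y = (3/2)·P_x·x. Substituting into the budget gives P_x·x·(1 + (3/2)) = M.
Demand: x*(P_x,P_y,M) = 0.4·M/P_x and y* = 0.6·M/P_y.
At P_x=11.8, P_y=13, M=16: y* = 0.6·16/13 = 0.7385.

y* = 0.7385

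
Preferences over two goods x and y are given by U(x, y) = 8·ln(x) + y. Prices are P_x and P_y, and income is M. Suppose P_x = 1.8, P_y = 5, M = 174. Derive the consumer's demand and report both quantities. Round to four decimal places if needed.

So x*(P_x,P_y) = 8·P_y/P_x, independent of income; and y* = (M − 8·P_y)/P_y.
At the given prices: x* = 8·5/1.8 = 22.2222, and y* = 26.8.

x* = 22.2222, y* = 26.8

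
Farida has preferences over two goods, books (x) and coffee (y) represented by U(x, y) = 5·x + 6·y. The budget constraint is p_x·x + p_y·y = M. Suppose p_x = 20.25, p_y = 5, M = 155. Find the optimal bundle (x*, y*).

y gives more utility per dollar, so spend all income on y: y* = M/p_y, x* = 0.
Numerically: x* = 0, y* = 31.

x* = 0, y* = 31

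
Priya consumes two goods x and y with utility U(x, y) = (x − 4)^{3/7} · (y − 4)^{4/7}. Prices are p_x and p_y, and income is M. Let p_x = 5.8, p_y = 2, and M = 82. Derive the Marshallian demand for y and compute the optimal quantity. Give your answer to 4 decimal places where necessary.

y* = 18.5143

Let x' = x−4, y' = y−4. MRS = (3/4)·y'/x' = p_x/p_y.
Substituting into the budget: x* = 4 + 3/7·(M − 4·p_x − 4·p_y)/p_x, and y* = 4 + 4/7·(…)/p_y.
Discretionary income = 82 − 4·5.8 − 4·2 = 50.8; y* = 4 + 4/7·50.8/2 = 18.5143.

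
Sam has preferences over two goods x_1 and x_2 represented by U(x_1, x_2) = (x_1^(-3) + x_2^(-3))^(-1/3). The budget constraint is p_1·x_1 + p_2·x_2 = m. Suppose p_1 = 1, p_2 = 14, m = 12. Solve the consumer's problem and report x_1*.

x_1* = 1.4567

From the CES first-order condition, (x_2/x_1)^(4) = p_1/p_2.
Solve for the ratio: x_2/x_1 = [p_1/p_2]^(0.25).
With the ratio pinned down, the budget gives x_1* = m/(p_1 + p_2·(x_2/x_1)) and x_2* = (x_2/x_1)·x_1*.
Numerically x_2/x_1 = 0.516973, so x_1* = 12/(1 + 14·0.516973) = 1.4567.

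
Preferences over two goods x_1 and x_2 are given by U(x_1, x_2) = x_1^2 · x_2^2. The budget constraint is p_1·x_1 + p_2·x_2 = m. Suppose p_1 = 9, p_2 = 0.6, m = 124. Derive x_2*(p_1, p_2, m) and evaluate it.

x_2* = 103.3333

The MRS is x_2/x_1. Set MRS = p_1/p_2.
Rearranging, p_2·x_2 = p_1·x_1. Substituting into the budget gives p_1·x_1·(1 + 1) = m.
Demand: x_1*(p_1,p_2,m) = 0.5·m/p_1 and x_2* = 0.5·m/p_2.
At p_1=9, p_2=0.6, m=124: x_2* = 0.5·124/0.6 = 103.3333.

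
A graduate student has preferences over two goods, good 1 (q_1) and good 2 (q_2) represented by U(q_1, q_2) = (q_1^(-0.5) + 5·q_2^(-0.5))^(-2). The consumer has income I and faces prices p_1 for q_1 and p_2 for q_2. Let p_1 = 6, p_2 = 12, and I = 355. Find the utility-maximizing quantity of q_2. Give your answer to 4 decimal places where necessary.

q_2* = 23.2675

MU_q_1 ∝ q_1^(-1.5), MU_q_2 ∝ 5·q_2^(-1.5), so MRS = (1/5)·(q_2/q_1)^(1.5) = p_1/p_2.
Solve for the ratio: q_2/q_1 = [5·p_1/p_2]^(2/3).
With the ratio pinned down, the budget gives q_1* = I/(p_1 + p_2·(q_2/q_1)) and q_2* = (q_2/q_1)·q_1*.
Numerically q_2/q_1 = 1.842016, so q_1* = 355/(6 + 12·1.842016) = 12.6316 and q_2* = 1.842016·12.6316 = 23.2675.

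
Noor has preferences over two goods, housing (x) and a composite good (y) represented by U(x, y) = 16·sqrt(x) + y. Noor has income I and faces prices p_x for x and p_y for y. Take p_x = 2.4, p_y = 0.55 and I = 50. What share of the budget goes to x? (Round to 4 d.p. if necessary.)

Solve: √x = 8·p_y/p_x, so x*(p_x,p_y) = (8·p_y/p_x)², and y* = (I − p_x·x*)/p_y.
Plugging in: x* = (8·0.55/2.4)² = 3.3611, y* = 76.2424.
Expenditure on x: 2.4·3.3611 = 8.0667; share = 0.1613.

share on x = 0.1613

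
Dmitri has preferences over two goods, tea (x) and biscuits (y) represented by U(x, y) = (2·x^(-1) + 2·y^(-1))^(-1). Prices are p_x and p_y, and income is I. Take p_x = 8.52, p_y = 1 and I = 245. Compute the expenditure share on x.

share on x = 0.7448

Substitute y = (y/x)·x into the budget: x* = I/(p_x + p_y·(y/x)).
Numerically y/x = 2.918904, so x* = 245/(8.52 + 1·2.918904) = 21.4181 and y* = 2.918904·21.4181 = 62.5175.
Expenditure on x: 8.52·21.4181 = 182.4825; share = 0.7448.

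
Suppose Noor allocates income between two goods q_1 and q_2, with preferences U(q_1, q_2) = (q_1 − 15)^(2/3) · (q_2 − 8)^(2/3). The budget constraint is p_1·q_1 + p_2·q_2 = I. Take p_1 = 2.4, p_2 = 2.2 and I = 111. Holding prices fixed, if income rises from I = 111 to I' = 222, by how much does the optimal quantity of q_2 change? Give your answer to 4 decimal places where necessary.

Substituting into the budget: q_1* = 15 + 0.5·(I − 15·p_1 − 8·p_2)/p_1, and q_2* = 8 + 0.5·(…)/p_2.
Discretionary income = 111 − 15·2.4 − 8·2.2 = 57.4; q_2* = 8 + 0.5·57.4/2.2 = 21.0455.
At I' = 222: q_2* = 46.2727. Change: 46.2727 − 21.0455 = 25.2273.

Δq_2* = 25.2273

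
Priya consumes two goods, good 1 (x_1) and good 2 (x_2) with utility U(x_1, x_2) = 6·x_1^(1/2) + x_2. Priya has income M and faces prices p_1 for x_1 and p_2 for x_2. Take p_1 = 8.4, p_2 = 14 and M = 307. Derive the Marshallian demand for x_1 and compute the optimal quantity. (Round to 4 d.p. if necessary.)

MU_x_1 = 3/√x_1, MU_x_2 = 1. Tangency: 3/√x_1 = p_1/p_2.
Solve: √x_1 = 3·p_2/p_1, so x_1*(p_1,p_2) = (3·p_2/p_1)², and x_2* = (M − p_1·x_1*)/p_2.
Plugging in: x_1* = (3·14/8.4)² = 25.

x_1* = 25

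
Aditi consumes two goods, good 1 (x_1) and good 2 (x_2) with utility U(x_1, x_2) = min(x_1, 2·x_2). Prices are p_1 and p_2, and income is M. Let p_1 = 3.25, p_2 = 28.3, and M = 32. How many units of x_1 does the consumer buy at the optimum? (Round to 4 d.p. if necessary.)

With perfect complements, no substitution: consume in ratio x_1:x_2 = 2:1.
Budget: p_1·x_1 + p_2·(1/2)·x_1 = M, so (2·p_1 + p_2)·x_1 = 2·M.
Demand: x_1*(p_1,p_2,M) = 2·M/(2·p_1 + p_2), x_2* = M/(2·p_1 + p_2).
Here 2·3.25 + 28.3 = 34.8, giving x_1* = 1.8391.

x_1* = 1.8391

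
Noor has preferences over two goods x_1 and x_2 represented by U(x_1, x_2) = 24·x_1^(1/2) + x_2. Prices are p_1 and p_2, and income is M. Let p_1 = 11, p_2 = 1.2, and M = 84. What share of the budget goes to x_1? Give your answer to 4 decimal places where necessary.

share on x_1 = 0.2244

Set MRS = p_1/p_2: 12·x_1^(−1/2) = p_1/p_2.
Thus x_1* = (12·p_2/p_1)² — independent of M — with the rest of income spent on x_2.
Plugging in: x_1* = (12·1.2/11)² = 1.7137, x_2* = 54.2909.
Expenditure on x_1: 11·1.7137 = 18.8509; share = 0.2244.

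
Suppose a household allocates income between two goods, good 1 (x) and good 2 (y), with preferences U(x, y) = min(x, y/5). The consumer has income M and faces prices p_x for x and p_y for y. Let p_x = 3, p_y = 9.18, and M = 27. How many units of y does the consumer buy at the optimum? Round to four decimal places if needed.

With perfect complements, no substitution: consume in ratio x:y = 1:5.
Budget: p_x·x + p_y·5·x = M, so (p_x + 5·p_y)·x = M.
Demand: x*(p_x,p_y,M) = M/(p_x + 5·p_y), y* = 5·M/(p_x + 5·p_y).
Here 3 + 5·9.18 = 48.9, giving y* = 2.7607.

y* = 2.7607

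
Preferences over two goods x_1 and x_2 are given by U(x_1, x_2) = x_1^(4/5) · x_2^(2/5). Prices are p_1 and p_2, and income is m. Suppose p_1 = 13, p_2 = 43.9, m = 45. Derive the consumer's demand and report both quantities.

x_1* = 2.3077, x_2* = 0.3417

MU_x_1/MU_x_2 = (0.8·x_2)/(0.4·x_1); tangency sets this equal to p_1/p_2.
So 0.8·p_2·x_2 = 0.4·p_1·x_1; combined with the budget, a share 2/3 of income goes to x_1.
Demand: x_1*(p_1,p_2,m) = 2/3·m/p_1 and x_2* = 1/3·m/p_2.
At p_1=13, p_2=43.9, m=45: x_1* = 2/3·45/13 = 2.3077, x_2* = 0.3417.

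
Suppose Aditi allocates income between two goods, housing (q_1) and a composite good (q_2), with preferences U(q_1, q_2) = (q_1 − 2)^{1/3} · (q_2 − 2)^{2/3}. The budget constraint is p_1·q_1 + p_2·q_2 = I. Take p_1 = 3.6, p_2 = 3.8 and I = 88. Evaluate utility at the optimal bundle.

Let q_1' = q_1−2, q_2' = q_2−2. MRS = (1/2)·q_2'/q_1' = p_1/p_2.
Substituting into the budget: q_1* = 2 + 1/3·(I − 2·p_1 − 2·p_2)/p_1, and q_2* = 2 + 2/3·(…)/p_2.
Discretionary income = 88 − 2·3.6 − 2·3.8 = 73.2; q_1* = 2 + 1/3·73.2/3.6 = 8.7778; q_2* = 2 + 2/3·73.2/3.8 = 14.8421.
Utility at the optimum: U(8.7778, 14.8421) = 10.3781.

V = 10.3781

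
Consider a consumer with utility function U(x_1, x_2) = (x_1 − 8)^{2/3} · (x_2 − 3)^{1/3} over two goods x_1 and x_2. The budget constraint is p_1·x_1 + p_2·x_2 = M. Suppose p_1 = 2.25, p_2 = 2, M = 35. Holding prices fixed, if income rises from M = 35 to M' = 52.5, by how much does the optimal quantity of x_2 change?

Let x_1' = x_1−8, x_2' = x_2−3. MRS = 2·x_2'/x_1' = p_1/p_2.
After buying the subsistence bundle (8, 3), a share 2/3 of the remaining income goes to x_1: x_1* = 8 + 2/3·(M − 8p_1 − 3p_2)/p_1.
Discretionary income = 35 − 8·2.25 − 3·2 = 11; x_2* = 3 + 1/3·11/2 = 4.8333.
At M' = 52.5: x_2* = 7.75. Change: 7.75 − 4.8333 = 2.9167.

Δx_2* = 2.9167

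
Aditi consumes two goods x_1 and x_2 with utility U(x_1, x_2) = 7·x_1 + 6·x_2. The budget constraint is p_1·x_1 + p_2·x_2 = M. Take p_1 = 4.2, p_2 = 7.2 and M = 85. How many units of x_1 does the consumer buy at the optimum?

Linear utility — the consumer picks whichever good has higher MU/price: 7/4.2 = 1.6667 vs 6/7.2 = 0.8333.
x_1 gives more utility per dollar, so spend all income on x_1: x_1* = M/p_1, x_2* = 0.
Numerically: x_1* = 20.2381, x_2* = 0.

x_1* = 20.2381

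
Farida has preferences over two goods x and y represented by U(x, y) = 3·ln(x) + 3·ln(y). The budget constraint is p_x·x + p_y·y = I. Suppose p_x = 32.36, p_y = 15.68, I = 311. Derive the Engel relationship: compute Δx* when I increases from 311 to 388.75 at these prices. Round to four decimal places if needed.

Demand: x*(p_x,p_y,I) = 0.5·I/p_x and y* = 0.5·I/p_y.
At p_x=32.36, p_y=15.68, I=311: x* = 0.5·311/32.36 = 4.8053.
At I' = 388.75: x* = 6.0066. Change: 6.0066 − 4.8053 = 1.2013.

Δx* = 1.2013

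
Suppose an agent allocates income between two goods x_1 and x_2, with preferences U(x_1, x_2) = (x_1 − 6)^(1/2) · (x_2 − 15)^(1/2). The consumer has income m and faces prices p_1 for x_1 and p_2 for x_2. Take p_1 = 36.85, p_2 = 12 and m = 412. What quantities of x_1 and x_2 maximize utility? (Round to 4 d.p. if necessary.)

MRS = (x_2−15)/(x_1−6). Tangency with p_1/p_2 gives x_2−15 = (p_1/p_2)·(x_1−6).
After buying the subsistence bundle (6, 15), a share 0.5 of the remaining income goes to x_1: x_1* = 6 + 0.5·(m − 6p_1 − 15p_2)/p_1.
Discretionary income = 412 − 6·36.85 − 15·12 = 10.9; x_1* = 6 + 0.5·10.9/36.85 = 6.1479; x_2* = 15 + 0.5·10.9/12 = 15.4542.

x_1* = 6.1479, x_2* = 15.4542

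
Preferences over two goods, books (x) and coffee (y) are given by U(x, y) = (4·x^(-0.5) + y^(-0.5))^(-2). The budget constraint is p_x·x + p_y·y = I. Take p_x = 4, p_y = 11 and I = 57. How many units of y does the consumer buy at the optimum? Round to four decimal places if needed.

MRS = MU_x/MU_y = 4·(y/x)^(1.5). Set equal to p_x/p_y.
Solve for the ratio: y/x = [(1/4)·p_x/p_y]^(2/3).
With the ratio pinned down, the budget gives x* = I/(p_x + p_y·(y/x)) and y* = (y/x)·x*.
Numerically y/x = 0.20218, so x* = 57/(4 + 11·0.20218) = 9.1581 and y* = 0.20218·9.1581 = 1.8516.

y* = 1.8516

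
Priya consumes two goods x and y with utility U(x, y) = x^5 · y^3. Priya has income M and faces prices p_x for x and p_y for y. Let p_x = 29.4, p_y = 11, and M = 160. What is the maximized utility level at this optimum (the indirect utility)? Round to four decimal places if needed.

V = 73882.0681

The MRS is (5/3)·y/x. Set MRS = p_x/p_y.
Rearranging, p_y·y = (3/5)·p_x·x. Substituting into the budget gives p_x·x·(1 + (3/5)) = M.
Demand: x*(p_x,p_y,M) = 0.625·M/p_x and y* = 0.375·M/p_y.
At p_x=29.4, p_y=11, M=160: x* = 0.625·160/29.4 = 3.4014, y* = 5.4545.
Utility at the optimum: U(3.4014, 5.4545) = 73882.0681.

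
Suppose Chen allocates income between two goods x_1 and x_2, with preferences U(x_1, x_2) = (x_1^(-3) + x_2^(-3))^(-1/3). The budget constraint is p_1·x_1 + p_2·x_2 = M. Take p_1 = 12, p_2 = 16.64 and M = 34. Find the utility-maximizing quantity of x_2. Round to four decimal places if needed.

x_2* = 1.1463

MU_x_1 ∝ x_1^(-4), MU_x_2 ∝ x_2^(-4), so MRS = (x_2/x_1)^(4) = p_1/p_2.
Solve for the ratio: x_2/x_1 = [p_1/p_2]^(0.25).
With the ratio pinned down, the budget gives x_1* = M/(p_1 + p_2·(x_2/x_1)) and x_2* = (x_2/x_1)·x_1*.
Numerically x_2/x_1 = 0.921525, so x_1* = 34/(12 + 16.64·0.921525) = 1.2439 and x_2* = 0.921525·1.2439 = 1.1463.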